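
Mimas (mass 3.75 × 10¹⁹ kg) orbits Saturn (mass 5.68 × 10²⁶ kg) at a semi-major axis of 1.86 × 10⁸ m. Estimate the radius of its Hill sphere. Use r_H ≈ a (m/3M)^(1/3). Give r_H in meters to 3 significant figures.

r_H ≈ a (m/3M)^(1/3)
    = (1.86 × 10⁸) × (3.75 × 10¹⁹ / (3 × 5.68 × 10²⁶))^(1/3)
    = 5.21 × 10⁵ m

5.21 × 10⁵ m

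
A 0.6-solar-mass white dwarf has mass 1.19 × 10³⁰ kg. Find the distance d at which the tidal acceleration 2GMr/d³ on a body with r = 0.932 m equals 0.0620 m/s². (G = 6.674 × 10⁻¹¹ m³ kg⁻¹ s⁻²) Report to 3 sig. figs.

2GMr/d³ = a_tidal  ⇒  d = (2GMr / a_tidal)^(1/3)
d = (2 × 6.674×10⁻¹¹ × (1.19 × 10³⁰) × (0.932) / (0.0620))^(1/3)
  = 1.34 × 10⁷ m

1.34 × 10⁷ m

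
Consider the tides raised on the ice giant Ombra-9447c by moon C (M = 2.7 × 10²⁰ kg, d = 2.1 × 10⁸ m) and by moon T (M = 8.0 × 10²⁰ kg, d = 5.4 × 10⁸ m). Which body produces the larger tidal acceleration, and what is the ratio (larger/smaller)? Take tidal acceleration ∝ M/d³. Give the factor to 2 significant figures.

Compare M/d³ for the two perturbers:
Moon C: (2.7 × 10²⁰) / (2.1 × 10⁸)³ = 2.915 × 10⁻⁵
Moon T: (8.0 × 10²⁰) / (5.4 × 10⁸)³ = 5.081 × 10⁻⁶
Ratio (larger/smaller) = 5.7

Moon C, by a factor of ≈ 5.7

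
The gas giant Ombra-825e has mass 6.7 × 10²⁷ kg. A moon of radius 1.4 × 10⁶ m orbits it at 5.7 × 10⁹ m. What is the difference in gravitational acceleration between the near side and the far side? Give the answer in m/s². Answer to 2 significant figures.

1.4 × 10⁻⁵ m/s²

Differencing GM/(d−r)² and GM/(d+r)² to first order in r/d gives 4GMr/d³.
Δa = 4GMr/d³
   = 4 × (6.674 × 10⁻¹¹) × (6.7 × 10²⁷) × (1.4 × 10⁶) / (5.7 × 10⁹)³
   = 1.4 × 10⁻⁵ m/s²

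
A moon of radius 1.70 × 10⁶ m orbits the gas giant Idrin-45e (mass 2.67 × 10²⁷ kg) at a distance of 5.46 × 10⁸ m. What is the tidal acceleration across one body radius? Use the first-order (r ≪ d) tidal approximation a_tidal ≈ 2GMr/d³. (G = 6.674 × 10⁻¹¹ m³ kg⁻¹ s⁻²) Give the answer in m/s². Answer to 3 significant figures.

3.72 × 10⁻³ m/s²

Δg = 2GMr/d³
   = 2 × (6.674 × 10⁻¹¹) × (2.67 × 10²⁷) × (1.70 × 10⁶) / (5.46 × 10⁸)³
   = 3.72 × 10⁻³ m/s²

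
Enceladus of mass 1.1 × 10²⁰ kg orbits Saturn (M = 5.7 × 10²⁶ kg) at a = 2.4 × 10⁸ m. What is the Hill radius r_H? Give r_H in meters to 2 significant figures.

9.6 × 10⁵ m

r_H ≈ a (m/3M)^(1/3)
    = (2.4 × 10⁸) × (1.1 × 10²⁰ / (3 × 5.7 × 10²⁶))^(1/3)
    = 9.6 × 10⁵ m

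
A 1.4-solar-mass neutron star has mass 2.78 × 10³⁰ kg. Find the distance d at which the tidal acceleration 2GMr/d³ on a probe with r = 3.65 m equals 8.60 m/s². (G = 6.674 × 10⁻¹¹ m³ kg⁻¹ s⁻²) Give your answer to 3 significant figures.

5.40 × 10⁶ m

2GMr/d³ = a_tidal  ⇒  d = (2GMr / a_tidal)^(1/3)
d = (2 × 6.674×10⁻¹¹ × (2.78 × 10³⁰) × (3.65) / (8.60))^(1/3)
  = 5.40 × 10⁶ m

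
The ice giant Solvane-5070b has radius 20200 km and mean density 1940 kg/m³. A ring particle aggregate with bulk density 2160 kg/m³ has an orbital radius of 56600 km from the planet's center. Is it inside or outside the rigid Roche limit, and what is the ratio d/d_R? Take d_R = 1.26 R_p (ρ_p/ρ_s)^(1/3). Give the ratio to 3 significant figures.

d_R = 1.26 × (20200 km) × (1940/2160)^(1/3) = 24560 km
d/d_R = (56600) / (24560) = 2.30
Since d/d_R > 1, the body is outside the Roche limit.

outside; d/d_R ≈ 2.30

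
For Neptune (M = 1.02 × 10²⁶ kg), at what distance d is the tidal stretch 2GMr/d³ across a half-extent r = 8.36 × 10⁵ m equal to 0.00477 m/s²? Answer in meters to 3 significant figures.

1.34 × 10⁸ m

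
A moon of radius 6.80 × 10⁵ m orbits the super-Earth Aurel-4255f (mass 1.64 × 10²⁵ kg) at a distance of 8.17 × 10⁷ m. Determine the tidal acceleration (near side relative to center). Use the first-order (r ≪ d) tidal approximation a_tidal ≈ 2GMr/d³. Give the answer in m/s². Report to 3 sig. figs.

2.73 × 10⁻³ m/s²

Δa = 2GMr/d³
   = 2 × (6.674 × 10⁻¹¹) × (1.64 × 10²⁵) × (6.80 × 10⁵) / (8.17 × 10⁷)³
   = 2.73 × 10⁻³ m/s²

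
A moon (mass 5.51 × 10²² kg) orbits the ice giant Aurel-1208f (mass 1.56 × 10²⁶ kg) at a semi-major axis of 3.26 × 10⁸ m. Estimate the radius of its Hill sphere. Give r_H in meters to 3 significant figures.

r_H ≈ a (m/3M)^(1/3)
    = (3.26 × 10⁸) × (5.51 × 10²² / (3 × 1.56 × 10²⁶))^(1/3)
    = 1.60 × 10⁷ m

1.60 × 10⁷ m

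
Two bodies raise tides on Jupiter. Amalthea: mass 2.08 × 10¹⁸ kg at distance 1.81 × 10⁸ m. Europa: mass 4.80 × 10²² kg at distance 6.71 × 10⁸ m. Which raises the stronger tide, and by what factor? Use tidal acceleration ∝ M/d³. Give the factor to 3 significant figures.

Europa, by a factor of ≈ 453

The tide-raising term goes as M/d³ (the gradient of a 1/d² field).
Amalthea: (2.08 × 10¹⁸) / (1.81 × 10⁸)³ = 3.508 × 10⁻⁷
Europa: (4.80 × 10²²) / (6.71 × 10⁸)³ = 1.589 × 10⁻⁴
Ratio (larger/smaller) = 453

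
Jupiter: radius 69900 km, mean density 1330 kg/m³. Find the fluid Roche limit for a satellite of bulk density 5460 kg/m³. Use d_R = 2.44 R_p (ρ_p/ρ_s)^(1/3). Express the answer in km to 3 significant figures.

1.07 × 10⁵ km

d_R = 2.44 × 69900 km × (1330/5460)^(1/3)
    = 1.07 × 10⁵ km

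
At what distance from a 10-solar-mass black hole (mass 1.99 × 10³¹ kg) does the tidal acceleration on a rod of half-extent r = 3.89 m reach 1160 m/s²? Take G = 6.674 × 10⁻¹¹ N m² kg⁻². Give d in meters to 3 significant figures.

2.07 × 10⁶ m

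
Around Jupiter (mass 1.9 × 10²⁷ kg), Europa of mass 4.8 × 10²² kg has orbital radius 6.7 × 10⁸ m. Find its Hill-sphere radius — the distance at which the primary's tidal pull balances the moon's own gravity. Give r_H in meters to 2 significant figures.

1.4 × 10⁷ m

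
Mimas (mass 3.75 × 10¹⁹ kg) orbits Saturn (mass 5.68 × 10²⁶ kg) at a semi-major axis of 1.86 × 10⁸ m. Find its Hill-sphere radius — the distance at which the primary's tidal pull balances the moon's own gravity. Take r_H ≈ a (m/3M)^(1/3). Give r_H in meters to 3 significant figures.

r_H ≈ a (m/3M)^(1/3)
    = (1.86 × 10⁸) × (3.75 × 10¹⁹ / (3 × 5.68 × 10²⁶))^(1/3)
    = 5.21 × 10⁵ m

5.21 × 10⁵ m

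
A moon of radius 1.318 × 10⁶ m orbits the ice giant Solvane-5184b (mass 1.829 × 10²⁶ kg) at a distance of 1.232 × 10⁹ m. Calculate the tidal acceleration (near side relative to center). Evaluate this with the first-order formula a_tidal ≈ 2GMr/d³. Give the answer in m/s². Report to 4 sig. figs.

Δg = 2GMr/d³
   = 2 × (6.674 × 10⁻¹¹) × (1.829 × 10²⁶) × (1.318 × 10⁶) / (1.232 × 10⁹)³
   = 1.721 × 10⁻⁵ m/s²

1.721 × 10⁻⁵ m/s²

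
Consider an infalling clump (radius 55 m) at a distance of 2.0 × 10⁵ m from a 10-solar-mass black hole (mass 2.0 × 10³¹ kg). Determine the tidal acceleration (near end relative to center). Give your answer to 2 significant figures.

1.8 × 10⁷ m/s²

The tidal stretch is the gradient of GM/d² times the body's extent r, hence the 1/d³ dependence.
Δg = 2GMr/d³
   = 2 × (6.674 × 10⁻¹¹) × (2.0 × 10³¹) × (55) / (2.0 × 10⁵)³
   = 1.8 × 10⁷ m/s²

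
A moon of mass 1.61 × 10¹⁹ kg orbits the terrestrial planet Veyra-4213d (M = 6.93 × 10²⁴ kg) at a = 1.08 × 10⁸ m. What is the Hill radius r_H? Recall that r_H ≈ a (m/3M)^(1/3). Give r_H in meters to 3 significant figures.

r_H ≈ a (m/3M)^(1/3)
    = (1.08 × 10⁸) × (1.61 × 10¹⁹ / (3 × 6.93 × 10²⁴))^(1/3)
    = 9.92 × 10⁵ m

9.92 × 10⁵ m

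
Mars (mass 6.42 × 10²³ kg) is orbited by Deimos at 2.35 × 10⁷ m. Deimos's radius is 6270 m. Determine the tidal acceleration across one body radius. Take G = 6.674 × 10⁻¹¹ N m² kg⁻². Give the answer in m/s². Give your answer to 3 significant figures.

4.14 × 10⁻⁵ m/s²

a_tidal = 2GMr/d³
        = 2 × (6.674 × 10⁻¹¹) × (6.42 × 10²³) × (6270) / (2.35 × 10⁷)³
        = 4.14 × 10⁻⁵ m/s²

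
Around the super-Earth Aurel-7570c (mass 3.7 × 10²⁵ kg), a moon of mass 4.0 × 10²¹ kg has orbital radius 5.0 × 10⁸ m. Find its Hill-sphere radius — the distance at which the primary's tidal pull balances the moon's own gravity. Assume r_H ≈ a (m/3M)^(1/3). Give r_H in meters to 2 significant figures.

1.7 × 10⁷ m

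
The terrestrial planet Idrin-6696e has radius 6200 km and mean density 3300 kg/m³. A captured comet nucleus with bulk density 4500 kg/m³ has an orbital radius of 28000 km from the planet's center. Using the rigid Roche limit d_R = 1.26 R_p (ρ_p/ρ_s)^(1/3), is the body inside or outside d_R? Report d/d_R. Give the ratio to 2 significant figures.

d_R = 1.26 × (6200 km) × (3300/4500)^(1/3) = 7045 km
d/d_R = (28000) / (7045) = 4.0
Since d/d_R > 1, the body is outside the Roche limit.

outside; d/d_R ≈ 4.0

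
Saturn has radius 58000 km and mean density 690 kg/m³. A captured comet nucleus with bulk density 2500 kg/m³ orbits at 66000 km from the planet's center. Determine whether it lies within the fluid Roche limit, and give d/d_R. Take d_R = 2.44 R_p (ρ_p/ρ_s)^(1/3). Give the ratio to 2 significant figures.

d_R = 2.44 × (58000 km) × (690/2500)^(1/3) = 92140 km
d/d_R = (66000) / (92140) = 0.72
Since d/d_R < 1, the body is inside the Roche limit.

inside; d/d_R ≈ 0.72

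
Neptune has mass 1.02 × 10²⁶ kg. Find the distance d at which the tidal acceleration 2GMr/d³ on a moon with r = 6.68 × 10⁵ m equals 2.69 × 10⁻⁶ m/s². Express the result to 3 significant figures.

2GMr/d³ = a_tidal  ⇒  d = (2GMr / a_tidal)^(1/3)
d = (2 × 6.674×10⁻¹¹ × (1.02 × 10²⁶) × (6.68 × 10⁵) / (2.69 × 10⁻⁶))^(1/3)
  = 1.50 × 10⁹ m

1.50 × 10⁹ m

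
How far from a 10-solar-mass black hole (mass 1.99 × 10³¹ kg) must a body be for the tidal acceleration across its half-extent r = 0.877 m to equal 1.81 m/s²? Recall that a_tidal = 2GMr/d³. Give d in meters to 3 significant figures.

1.09 × 10⁷ m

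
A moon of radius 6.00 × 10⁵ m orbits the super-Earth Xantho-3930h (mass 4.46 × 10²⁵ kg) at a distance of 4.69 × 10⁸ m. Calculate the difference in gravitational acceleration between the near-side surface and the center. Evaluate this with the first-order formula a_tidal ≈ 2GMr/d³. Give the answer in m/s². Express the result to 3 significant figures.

3.46 × 10⁻⁵ m/s²

Δa = 2GMr/d³
   = 2 × (6.674 × 10⁻¹¹) × (4.46 × 10²⁵) × (6.00 × 10⁵) / (4.69 × 10⁸)³
   = 3.46 × 10⁻⁵ m/s²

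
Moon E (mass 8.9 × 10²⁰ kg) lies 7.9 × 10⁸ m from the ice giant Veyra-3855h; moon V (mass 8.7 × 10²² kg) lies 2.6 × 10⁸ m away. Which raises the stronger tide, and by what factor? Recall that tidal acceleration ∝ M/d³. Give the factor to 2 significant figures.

Moon V, by a factor of ≈ 2700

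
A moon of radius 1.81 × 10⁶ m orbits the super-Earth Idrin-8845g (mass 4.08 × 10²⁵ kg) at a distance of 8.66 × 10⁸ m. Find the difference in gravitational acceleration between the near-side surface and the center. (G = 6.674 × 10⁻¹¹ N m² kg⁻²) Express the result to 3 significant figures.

a_tidal = 2GMr/d³
        = 2 × (6.674 × 10⁻¹¹) × (4.08 × 10²⁵) × (1.81 × 10⁶) / (8.66 × 10⁸)³
        = 1.52 × 10⁻⁵ m/s²

1.52 × 10⁻⁵ m/s²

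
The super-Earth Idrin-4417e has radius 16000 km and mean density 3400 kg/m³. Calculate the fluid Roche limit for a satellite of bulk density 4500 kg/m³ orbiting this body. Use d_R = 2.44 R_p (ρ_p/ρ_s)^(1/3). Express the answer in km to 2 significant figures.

d_R = 2.44 × 16000 km × (3400/4500)^(1/3)
    = 36000 km

36000 km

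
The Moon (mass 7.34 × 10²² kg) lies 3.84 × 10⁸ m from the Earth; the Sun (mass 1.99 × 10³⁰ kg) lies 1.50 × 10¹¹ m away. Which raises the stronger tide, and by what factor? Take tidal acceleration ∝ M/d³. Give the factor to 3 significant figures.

The tide-raising term goes as M/d³ (the gradient of a 1/d² field).
The Moon: (7.34 × 10²²) / (3.84 × 10⁸)³ = 1.296 × 10⁻³
The Sun: (1.99 × 10³⁰) / (1.50 × 10¹¹)³ = 5.896 × 10⁻⁴
Ratio (larger/smaller) = 2.20

The Moon, by a factor of ≈ 2.20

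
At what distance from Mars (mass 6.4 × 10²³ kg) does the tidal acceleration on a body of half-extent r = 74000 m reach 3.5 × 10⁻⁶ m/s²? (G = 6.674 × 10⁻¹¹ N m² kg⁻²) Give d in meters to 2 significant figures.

2GMr/d³ = a_tidal  ⇒  d = (2GMr / a_tidal)^(1/3)
d = (2 × 6.674×10⁻¹¹ × (6.4 × 10²³) × (74000) / (3.5 × 10⁻⁶))^(1/3)
  = 1.2 × 10⁸ m

1.2 × 10⁸ m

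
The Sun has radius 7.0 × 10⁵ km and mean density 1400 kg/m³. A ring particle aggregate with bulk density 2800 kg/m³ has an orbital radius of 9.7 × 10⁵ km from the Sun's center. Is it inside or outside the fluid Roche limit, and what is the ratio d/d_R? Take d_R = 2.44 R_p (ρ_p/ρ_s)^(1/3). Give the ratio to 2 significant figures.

d_R = 2.44 × (7.0 × 10⁵ km) × (1400/2800)^(1/3) = 1.356 × 10⁶ km
d/d_R = (9.7 × 10⁵) / (1.356 × 10⁶) = 0.72
Since d/d_R < 1, the body is inside the Roche limit.

inside; d/d_R ≈ 0.72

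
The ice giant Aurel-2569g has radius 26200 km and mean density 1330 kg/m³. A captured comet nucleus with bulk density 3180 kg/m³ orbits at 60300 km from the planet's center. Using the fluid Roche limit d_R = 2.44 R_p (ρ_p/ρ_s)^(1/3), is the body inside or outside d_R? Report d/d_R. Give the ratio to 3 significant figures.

outside; d/d_R ≈ 1.26

d_R = 2.44 × (26200 km) × (1330/3180)^(1/3) = 47810 km
d/d_R = (60300) / (47810) = 1.26
Since d/d_R > 1, the body is outside the Roche limit.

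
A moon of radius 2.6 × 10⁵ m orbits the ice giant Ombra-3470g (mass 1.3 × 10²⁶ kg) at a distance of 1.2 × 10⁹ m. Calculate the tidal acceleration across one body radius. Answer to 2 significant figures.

2.6 × 10⁻⁶ m/s²

Δa = 2GMr/d³
   = 2 × (6.674 × 10⁻¹¹) × (1.3 × 10²⁶) × (2.6 × 10⁵) / (1.2 × 10⁹)³
   = 2.6 × 10⁻⁶ m/s²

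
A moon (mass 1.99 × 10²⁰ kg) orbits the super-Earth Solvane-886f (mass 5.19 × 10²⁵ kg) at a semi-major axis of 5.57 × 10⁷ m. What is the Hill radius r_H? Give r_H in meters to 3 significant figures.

r_H ≈ a (m/3M)^(1/3)
    = (5.57 × 10⁷) × (1.99 × 10²⁰ / (3 × 5.19 × 10²⁵))^(1/3)
    = 6.04 × 10⁵ m

6.04 × 10⁵ m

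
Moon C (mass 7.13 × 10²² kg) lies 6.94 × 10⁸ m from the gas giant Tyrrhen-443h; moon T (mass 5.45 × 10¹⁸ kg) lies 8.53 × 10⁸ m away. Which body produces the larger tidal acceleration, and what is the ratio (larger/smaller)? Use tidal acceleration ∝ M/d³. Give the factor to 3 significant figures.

Compare M/d³ for the two perturbers:
Moon C: (7.13 × 10²²) / (6.94 × 10⁸)³ = 2.133 × 10⁻⁴
Moon T: (5.45 × 10¹⁸) / (8.53 × 10⁸)³ = 8.781 × 10⁻⁹
Ratio (larger/smaller) = 24300

Moon C, by a factor of ≈ 24300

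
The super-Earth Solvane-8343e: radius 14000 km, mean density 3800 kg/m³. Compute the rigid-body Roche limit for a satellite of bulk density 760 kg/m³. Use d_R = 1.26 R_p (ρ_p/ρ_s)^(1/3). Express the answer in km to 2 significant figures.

d_R = 1.26 × 14000 km × (3800/760)^(1/3)
    = 30000 km

30000 km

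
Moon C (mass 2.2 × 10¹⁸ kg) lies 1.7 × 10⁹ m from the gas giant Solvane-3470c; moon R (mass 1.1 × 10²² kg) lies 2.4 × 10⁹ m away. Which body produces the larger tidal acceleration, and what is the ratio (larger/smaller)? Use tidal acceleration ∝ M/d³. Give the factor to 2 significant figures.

Moon R, by a factor of ≈ 1800

Tidal acceleration ∝ M/d³, so compare M/d³ for each.
Moon C: (2.2 × 10¹⁸) / (1.7 × 10⁹)³ = 4.478 × 10⁻¹⁰
Moon R: (1.1 × 10²²) / (2.4 × 10⁹)³ = 7.957 × 10⁻⁷
Ratio (larger/smaller) = 1800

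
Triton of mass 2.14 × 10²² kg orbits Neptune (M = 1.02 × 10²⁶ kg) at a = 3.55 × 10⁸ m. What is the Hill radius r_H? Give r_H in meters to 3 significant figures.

1.46 × 10⁷ m

r_H ≈ a (m/3M)^(1/3)
    = (3.55 × 10⁸) × (2.14 × 10²² / (3 × 1.02 × 10²⁶))^(1/3)
    = 1.46 × 10⁷ m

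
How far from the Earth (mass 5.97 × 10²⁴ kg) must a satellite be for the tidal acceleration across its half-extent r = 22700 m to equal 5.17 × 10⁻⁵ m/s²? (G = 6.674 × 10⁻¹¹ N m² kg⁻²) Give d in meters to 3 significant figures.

7.05 × 10⁷ m

2GMr/d³ = a_tidal  ⇒  d = (2GMr / a_tidal)^(1/3)
d = (2 × 6.674×10⁻¹¹ × (5.97 × 10²⁴) × (22700) / (5.17 × 10⁻⁵))^(1/3)
  = 7.05 × 10⁷ m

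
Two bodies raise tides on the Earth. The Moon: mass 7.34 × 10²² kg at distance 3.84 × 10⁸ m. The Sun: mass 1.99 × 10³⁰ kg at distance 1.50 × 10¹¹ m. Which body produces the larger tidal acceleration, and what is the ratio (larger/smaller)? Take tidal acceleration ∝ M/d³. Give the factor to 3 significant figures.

The Moon, by a factor of ≈ 2.20

The tide-raising term goes as M/d³ (the gradient of a 1/d² field).
The Moon: (7.34 × 10²²) / (3.84 × 10⁸)³ = 1.296 × 10⁻³
The Sun: (1.99 × 10³⁰) / (1.50 × 10¹¹)³ = 5.896 × 10⁻⁴
Ratio (larger/smaller) = 2.20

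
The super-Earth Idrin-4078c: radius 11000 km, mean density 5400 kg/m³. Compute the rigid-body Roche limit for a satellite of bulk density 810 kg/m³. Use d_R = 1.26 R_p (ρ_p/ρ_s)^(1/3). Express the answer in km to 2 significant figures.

26000 km

d_R = 1.26 × 11000 km × (5400/810)^(1/3)
    = 26000 km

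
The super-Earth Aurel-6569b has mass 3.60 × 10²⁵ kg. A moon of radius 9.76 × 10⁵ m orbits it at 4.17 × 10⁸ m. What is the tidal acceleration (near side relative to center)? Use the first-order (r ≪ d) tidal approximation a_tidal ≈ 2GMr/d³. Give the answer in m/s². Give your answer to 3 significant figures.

6.47 × 10⁻⁵ m/s²

The tidal stretch is the gradient of GM/d² times the body's extent r, hence the 1/d³ dependence.
Δa = 2GMr/d³
   = 2 × (6.674 × 10⁻¹¹) × (3.60 × 10²⁵) × (9.76 × 10⁵) / (4.17 × 10⁸)³
   = 6.47 × 10⁻⁵ m/s²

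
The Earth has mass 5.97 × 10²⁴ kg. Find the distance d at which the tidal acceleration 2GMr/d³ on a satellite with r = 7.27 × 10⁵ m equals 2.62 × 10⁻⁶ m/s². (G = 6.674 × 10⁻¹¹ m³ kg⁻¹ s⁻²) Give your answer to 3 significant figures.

2GMr/d³ = a_tidal  ⇒  d = (2GMr / a_tidal)^(1/3)
d = (2 × 6.674×10⁻¹¹ × (5.97 × 10²⁴) × (7.27 × 10⁵) / (2.62 × 10⁻⁶))^(1/3)
  = 6.05 × 10⁸ m

6.05 × 10⁸ m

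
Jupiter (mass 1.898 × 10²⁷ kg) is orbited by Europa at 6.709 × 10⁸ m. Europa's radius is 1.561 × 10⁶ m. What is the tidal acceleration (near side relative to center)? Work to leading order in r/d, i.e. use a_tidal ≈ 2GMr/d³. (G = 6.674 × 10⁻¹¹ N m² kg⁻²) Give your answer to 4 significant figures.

1.310 × 10⁻³ m/s²

The tidal stretch is the gradient of GM/d² times the body's extent r, hence the 1/d³ dependence.
Δa = 2GMr/d³
   = 2 × (6.674 × 10⁻¹¹) × (1.898 × 10²⁷) × (1.561 × 10⁶) / (6.709 × 10⁸)³
   = 1.310 × 10⁻³ m/s²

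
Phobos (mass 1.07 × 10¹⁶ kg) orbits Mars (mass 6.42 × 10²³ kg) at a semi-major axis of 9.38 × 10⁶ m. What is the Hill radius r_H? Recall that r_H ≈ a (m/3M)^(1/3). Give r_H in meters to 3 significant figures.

1.66 × 10⁴ m

r_H ≈ a (m/3M)^(1/3)
    = (9.38 × 10⁶) × (1.07 × 10¹⁶ / (3 × 6.42 × 10²³))^(1/3)
    = 1.66 × 10⁴ m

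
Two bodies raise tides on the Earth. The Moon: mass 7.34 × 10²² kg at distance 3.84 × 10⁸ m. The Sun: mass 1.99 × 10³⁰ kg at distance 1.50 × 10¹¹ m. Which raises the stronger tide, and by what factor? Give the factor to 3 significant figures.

Tidal stretch scales as M/d³; compute that for each body.
The Moon: (7.34 × 10²²) / (3.84 × 10⁸)³ = 1.296 × 10⁻³
The Sun: (1.99 × 10³⁰) / (1.50 × 10¹¹)³ = 5.896 × 10⁻⁴
Ratio (larger/smaller) = 2.20

The Moon, by a factor of ≈ 2.20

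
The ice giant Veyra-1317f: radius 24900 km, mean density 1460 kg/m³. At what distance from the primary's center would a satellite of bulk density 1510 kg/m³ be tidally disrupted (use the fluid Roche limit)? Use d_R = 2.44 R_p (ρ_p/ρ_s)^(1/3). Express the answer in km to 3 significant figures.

60100 km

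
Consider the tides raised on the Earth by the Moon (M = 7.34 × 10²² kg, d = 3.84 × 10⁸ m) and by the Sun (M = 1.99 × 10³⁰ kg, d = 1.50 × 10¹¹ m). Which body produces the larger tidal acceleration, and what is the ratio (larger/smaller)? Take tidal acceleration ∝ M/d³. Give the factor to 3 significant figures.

Tidal acceleration ∝ M/d³, so compare M/d³ for each.
The Moon: (7.34 × 10²²) / (3.84 × 10⁸)³ = 1.296 × 10⁻³
The Sun: (1.99 × 10³⁰) / (1.50 × 10¹¹)³ = 5.896 × 10⁻⁴
Ratio (larger/smaller) = 2.20

The Moon, by a factor of ≈ 2.20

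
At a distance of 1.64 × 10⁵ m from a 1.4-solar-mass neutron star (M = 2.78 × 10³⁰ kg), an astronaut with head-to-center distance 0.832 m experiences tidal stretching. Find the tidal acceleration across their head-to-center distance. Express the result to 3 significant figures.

7.00 × 10⁴ m/s²

Δa = 2GMr/d³
   = 2 × (6.674 × 10⁻¹¹) × (2.78 × 10³⁰) × (0.832) / (1.64 × 10⁵)³
   = 7.00 × 10⁴ m/s²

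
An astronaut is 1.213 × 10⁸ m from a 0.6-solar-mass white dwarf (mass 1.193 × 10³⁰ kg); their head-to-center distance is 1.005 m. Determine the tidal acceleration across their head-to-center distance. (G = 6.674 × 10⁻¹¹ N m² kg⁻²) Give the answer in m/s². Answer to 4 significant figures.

8.967 × 10⁻⁵ m/s²

Δa = 2GMr/d³
   = 2 × (6.674 × 10⁻¹¹) × (1.193 × 10³⁰) × (1.005) / (1.213 × 10⁸)³
   = 8.967 × 10⁻⁵ m/s²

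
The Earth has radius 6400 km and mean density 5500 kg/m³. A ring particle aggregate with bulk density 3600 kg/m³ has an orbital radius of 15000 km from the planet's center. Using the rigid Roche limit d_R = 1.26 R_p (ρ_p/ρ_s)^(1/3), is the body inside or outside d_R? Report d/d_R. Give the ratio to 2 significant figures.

outside; d/d_R ≈ 1.6

d_R = 1.26 × (6400 km) × (5500/3600)^(1/3) = 9288 km
d/d_R = (15000) / (9288) = 1.6
Since d/d_R > 1, the body is outside the Roche limit.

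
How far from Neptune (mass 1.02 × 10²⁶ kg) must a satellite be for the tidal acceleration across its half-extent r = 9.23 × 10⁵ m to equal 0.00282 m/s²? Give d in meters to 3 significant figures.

2GMr/d³ = a_tidal  ⇒  d = (2GMr / a_tidal)^(1/3)
d = (2 × 6.674×10⁻¹¹ × (1.02 × 10²⁶) × (9.23 × 10⁵) / (0.00282))^(1/3)
  = 1.65 × 10⁸ m

1.65 × 10⁸ m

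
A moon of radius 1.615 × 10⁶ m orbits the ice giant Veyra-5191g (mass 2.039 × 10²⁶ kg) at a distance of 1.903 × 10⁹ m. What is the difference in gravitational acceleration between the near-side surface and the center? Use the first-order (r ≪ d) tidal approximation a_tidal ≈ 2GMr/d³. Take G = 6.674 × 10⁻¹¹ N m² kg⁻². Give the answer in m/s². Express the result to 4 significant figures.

6.378 × 10⁻⁶ m/s²

The tidal stretch is the gradient of GM/d² times the body's extent r, hence the 1/d³ dependence.
Δa = 2GMr/d³
   = 2 × (6.674 × 10⁻¹¹) × (2.039 × 10²⁶) × (1.615 × 10⁶) / (1.903 × 10⁹)³
   = 6.378 × 10⁻⁶ m/s²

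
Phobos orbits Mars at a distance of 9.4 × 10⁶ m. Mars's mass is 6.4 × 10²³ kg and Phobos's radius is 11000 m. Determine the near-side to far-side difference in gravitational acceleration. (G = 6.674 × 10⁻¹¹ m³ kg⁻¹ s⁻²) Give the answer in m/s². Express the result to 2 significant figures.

2.3 × 10⁻³ m/s²

Δg = 4GMr/d³
   = 4 × (6.674 × 10⁻¹¹) × (6.4 × 10²³) × (11000) / (9.4 × 10⁶)³
   = 2.3 × 10⁻³ m/s²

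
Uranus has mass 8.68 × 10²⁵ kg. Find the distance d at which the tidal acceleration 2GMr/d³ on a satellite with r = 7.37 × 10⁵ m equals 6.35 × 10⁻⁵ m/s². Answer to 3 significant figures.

5.12 × 10⁸ m

2GMr/d³ = a_tidal  ⇒  d = (2GMr / a_tidal)^(1/3)
d = (2 × 6.674×10⁻¹¹ × (8.68 × 10²⁵) × (7.37 × 10⁵) / (6.35 × 10⁻⁵))^(1/3)
  = 5.12 × 10⁸ m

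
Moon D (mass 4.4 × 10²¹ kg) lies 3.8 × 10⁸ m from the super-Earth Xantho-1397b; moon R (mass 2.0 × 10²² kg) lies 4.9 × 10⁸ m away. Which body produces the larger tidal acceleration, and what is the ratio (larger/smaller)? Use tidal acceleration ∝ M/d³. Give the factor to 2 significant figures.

Moon R, by a factor of ≈ 2.1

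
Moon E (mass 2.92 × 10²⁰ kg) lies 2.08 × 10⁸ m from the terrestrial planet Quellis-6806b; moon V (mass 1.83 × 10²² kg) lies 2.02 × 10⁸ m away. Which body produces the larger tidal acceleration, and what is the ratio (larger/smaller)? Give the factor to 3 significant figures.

The tide-raising term goes as M/d³ (the gradient of a 1/d² field).
Moon E: (2.92 × 10²⁰) / (2.08 × 10⁸)³ = 3.245 × 10⁻⁵
Moon V: (1.83 × 10²²) / (2.02 × 10⁸)³ = 2.220 × 10⁻³
Ratio (larger/smaller) = 68.4

Moon V, by a factor of ≈ 68.4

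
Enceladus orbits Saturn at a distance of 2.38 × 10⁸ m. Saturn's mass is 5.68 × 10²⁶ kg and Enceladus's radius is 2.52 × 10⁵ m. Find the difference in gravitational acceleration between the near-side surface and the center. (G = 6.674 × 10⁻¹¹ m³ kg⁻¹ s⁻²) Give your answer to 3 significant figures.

The tidal stretch is the gradient of GM/d² times the body's extent r, hence the 1/d³ dependence.
Δg = 2GMr/d³
   = 2 × (6.674 × 10⁻¹¹) × (5.68 × 10²⁶) × (2.52 × 10⁵) / (2.38 × 10⁸)³
   = 1.42 × 10⁻³ m/s²

1.42 × 10⁻³ m/s²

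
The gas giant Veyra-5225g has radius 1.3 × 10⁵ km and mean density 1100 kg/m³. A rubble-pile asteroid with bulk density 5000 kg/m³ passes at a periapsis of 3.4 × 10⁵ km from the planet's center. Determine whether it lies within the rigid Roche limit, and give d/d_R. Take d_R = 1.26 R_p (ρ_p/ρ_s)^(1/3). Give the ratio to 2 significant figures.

outside; d/d_R ≈ 3.4

d_R = 1.26 × (1.3 × 10⁵ km) × (1100/5000)^(1/3) = 98880 km
d/d_R = (3.4 × 10⁵) / (98880) = 3.4
Since d/d_R > 1, the body is outside the Roche limit.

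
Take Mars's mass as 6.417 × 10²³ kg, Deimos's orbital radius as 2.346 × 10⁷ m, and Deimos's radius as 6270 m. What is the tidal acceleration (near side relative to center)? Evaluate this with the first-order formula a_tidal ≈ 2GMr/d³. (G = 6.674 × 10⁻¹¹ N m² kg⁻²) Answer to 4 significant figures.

Differencing GM/(d−r)² and GM/d² to first order in r/d gives 2GMr/d³.
Δg = 2GMr/d³
   = 2 × (6.674 × 10⁻¹¹) × (6.417 × 10²³) × (6270) / (2.346 × 10⁷)³
   = 4.159 × 10⁻⁵ m/s²

4.159 × 10⁻⁵ m/s²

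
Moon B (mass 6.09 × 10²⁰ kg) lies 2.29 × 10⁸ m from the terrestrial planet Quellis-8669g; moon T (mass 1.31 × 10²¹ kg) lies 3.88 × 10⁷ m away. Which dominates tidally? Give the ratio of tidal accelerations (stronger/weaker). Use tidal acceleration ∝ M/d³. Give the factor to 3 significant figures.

Compare M/d³ for the two perturbers:
Moon B: (6.09 × 10²⁰) / (2.29 × 10⁸)³ = 5.071 × 10⁻⁵
Moon T: (1.31 × 10²¹) / (3.88 × 10⁷)³ = 2.243 × 10⁻²
Ratio (larger/smaller) = 442

Moon T, by a factor of ≈ 442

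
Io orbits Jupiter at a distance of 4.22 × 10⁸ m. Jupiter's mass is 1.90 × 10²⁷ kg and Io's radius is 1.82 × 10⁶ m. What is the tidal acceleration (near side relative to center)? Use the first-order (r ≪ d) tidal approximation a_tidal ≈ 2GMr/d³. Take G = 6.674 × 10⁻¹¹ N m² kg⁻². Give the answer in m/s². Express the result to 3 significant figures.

Differencing GM/(d−r)² and GM/d² to first order in r/d gives 2GMr/d³.
a_tidal = 2GMr/d³
        = 2 × (6.674 × 10⁻¹¹) × (1.90 × 10²⁷) × (1.82 × 10⁶) / (4.22 × 10⁸)³
        = 6.14 × 10⁻³ m/s²

6.14 × 10⁻³ m/s²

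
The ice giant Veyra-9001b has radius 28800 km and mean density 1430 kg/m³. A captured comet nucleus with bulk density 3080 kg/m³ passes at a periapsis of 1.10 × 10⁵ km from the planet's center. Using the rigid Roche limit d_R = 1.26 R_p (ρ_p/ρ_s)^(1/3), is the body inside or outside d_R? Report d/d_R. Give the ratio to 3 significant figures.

d_R = 1.26 × (28800 km) × (1430/3080)^(1/3) = 28100 km
d/d_R = (1.10 × 10⁵) / (28100) = 3.91
Since d/d_R > 1, the body is outside the Roche limit.

outside; d/d_R ≈ 3.91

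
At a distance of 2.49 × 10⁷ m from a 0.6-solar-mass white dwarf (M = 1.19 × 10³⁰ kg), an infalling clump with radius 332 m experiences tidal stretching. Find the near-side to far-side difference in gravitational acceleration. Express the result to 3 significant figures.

6.83 m/s²

Δg = 4GMr/d³
   = 4 × (6.674 × 10⁻¹¹) × (1.19 × 10³⁰) × (332) / (2.49 × 10⁷)³
   = 6.83 m/s²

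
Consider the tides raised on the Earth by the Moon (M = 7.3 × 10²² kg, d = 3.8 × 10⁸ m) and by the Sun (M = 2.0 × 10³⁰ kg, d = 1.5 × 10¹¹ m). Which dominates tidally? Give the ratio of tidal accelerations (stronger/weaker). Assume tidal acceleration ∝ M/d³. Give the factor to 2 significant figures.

The Moon, by a factor of ≈ 2.2

Compare M/d³ for the two perturbers:
The Moon: (7.3 × 10²²) / (3.8 × 10⁸)³ = 1.330 × 10⁻³
The Sun: (2.0 × 10³⁰) / (1.5 × 10¹¹)³ = 5.926 × 10⁻⁴
Ratio (larger/smaller) = 2.2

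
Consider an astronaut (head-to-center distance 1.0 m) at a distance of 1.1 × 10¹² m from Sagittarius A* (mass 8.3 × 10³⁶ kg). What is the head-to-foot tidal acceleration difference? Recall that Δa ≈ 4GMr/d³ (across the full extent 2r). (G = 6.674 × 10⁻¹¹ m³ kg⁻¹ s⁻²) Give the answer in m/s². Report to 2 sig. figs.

Δg = 4GMr/d³
   = 4 × (6.674 × 10⁻¹¹) × (8.3 × 10³⁶) × (1.0) / (1.1 × 10¹²)³
   = 1.7 × 10⁻⁹ m/s²

1.7 × 10⁻⁹ m/s²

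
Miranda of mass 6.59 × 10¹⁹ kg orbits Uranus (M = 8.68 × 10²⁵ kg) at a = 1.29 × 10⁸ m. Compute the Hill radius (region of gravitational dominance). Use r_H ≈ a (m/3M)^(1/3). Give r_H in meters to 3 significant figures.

r_H ≈ a (m/3M)^(1/3)
    = (1.29 × 10⁸) × (6.59 × 10¹⁹ / (3 × 8.68 × 10²⁵))^(1/3)
    = 8.16 × 10⁵ m

8.16 × 10⁵ m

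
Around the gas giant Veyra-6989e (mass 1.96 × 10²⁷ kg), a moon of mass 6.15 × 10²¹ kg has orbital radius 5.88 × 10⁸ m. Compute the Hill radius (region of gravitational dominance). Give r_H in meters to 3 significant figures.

5.97 × 10⁶ m

r_H ≈ a (m/3M)^(1/3)
    = (5.88 × 10⁸) × (6.15 × 10²¹ / (3 × 1.96 × 10²⁷))^(1/3)
    = 5.97 × 10⁶ m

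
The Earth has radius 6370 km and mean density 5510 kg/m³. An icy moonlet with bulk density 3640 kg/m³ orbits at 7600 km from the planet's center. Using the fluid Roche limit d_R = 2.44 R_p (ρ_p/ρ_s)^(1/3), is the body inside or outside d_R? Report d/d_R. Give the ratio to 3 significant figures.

inside; d/d_R ≈ 0.426

d_R = 2.44 × (6370 km) × (5510/3640)^(1/3) = 17850 km
d/d_R = (7600) / (17850) = 0.426
Since d/d_R < 1, the body is inside the Roche limit.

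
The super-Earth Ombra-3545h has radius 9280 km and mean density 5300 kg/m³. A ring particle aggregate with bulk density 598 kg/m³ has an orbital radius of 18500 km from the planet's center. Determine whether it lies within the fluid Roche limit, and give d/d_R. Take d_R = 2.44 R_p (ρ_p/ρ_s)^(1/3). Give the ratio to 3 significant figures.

inside; d/d_R ≈ 0.395

d_R = 2.44 × (9280 km) × (5300/598)^(1/3) = 46860 km
d/d_R = (18500) / (46860) = 0.395
Since d/d_R < 1, the body is inside the Roche limit.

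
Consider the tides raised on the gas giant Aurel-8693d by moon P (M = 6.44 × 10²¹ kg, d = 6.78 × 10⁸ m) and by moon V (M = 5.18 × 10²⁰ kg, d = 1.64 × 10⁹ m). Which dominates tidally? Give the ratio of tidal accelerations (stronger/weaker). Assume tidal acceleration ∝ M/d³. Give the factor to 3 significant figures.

Moon P, by a factor of ≈ 176

Tidal acceleration ∝ M/d³, so compare M/d³ for each.
Moon P: (6.44 × 10²¹) / (6.78 × 10⁸)³ = 2.066 × 10⁻⁵
Moon V: (5.18 × 10²⁰) / (1.64 × 10⁹)³ = 1.174 × 10⁻⁷
Ratio (larger/smaller) = 176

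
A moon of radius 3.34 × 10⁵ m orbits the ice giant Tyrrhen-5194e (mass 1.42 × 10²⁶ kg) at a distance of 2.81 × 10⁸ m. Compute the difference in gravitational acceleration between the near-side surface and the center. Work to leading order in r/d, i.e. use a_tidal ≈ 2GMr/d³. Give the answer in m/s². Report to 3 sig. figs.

2.85 × 10⁻⁴ m/s²

a_tidal = 2GMr/d³
        = 2 × (6.674 × 10⁻¹¹) × (1.42 × 10²⁶) × (3.34 × 10⁵) / (2.81 × 10⁸)³
        = 2.85 × 10⁻⁴ m/s²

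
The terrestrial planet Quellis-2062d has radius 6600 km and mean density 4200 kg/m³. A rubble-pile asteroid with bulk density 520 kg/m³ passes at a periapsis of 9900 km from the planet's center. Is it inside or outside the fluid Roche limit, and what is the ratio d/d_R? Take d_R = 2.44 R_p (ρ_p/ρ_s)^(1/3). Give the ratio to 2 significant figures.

inside; d/d_R ≈ 0.31

d_R = 2.44 × (6600 km) × (4200/520)^(1/3) = 32310 km
d/d_R = (9900) / (32310) = 0.31
Since d/d_R < 1, the body is inside the Roche limit.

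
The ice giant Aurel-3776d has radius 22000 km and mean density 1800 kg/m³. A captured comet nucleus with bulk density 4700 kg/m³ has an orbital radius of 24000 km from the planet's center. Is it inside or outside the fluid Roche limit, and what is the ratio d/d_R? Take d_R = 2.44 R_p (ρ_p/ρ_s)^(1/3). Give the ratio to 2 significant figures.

inside; d/d_R ≈ 0.62

d_R = 2.44 × (22000 km) × (1800/4700)^(1/3) = 38980 km
d/d_R = (24000) / (38980) = 0.62
Since d/d_R < 1, the body is inside the Roche limit.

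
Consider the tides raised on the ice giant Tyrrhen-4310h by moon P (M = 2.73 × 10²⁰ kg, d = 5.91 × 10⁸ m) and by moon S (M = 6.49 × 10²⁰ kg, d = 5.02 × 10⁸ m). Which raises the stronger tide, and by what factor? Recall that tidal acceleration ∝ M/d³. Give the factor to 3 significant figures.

Compare M/d³ for the two perturbers:
Moon P: (2.73 × 10²⁰) / (5.91 × 10⁸)³ = 1.323 × 10⁻⁶
Moon S: (6.49 × 10²⁰) / (5.02 × 10⁸)³ = 5.130 × 10⁻⁶
Ratio (larger/smaller) = 3.88

Moon S, by a factor of ≈ 3.88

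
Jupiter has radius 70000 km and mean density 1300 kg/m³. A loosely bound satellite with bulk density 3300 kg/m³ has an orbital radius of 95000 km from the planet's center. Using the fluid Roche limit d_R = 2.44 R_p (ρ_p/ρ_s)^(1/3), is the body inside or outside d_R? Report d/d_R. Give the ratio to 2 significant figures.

d_R = 2.44 × (70000 km) × (1300/3300)^(1/3) = 1.252 × 10⁵ km
d/d_R = (95000) / (1.252 × 10⁵) = 0.76
Since d/d_R < 1, the body is inside the Roche limit.

inside; d/d_R ≈ 0.76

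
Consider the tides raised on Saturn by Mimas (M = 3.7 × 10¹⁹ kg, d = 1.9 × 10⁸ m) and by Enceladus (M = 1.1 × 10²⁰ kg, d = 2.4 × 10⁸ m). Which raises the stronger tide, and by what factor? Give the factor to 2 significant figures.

Tidal acceleration ∝ M/d³, so compare M/d³ for each.
Mimas: (3.7 × 10¹⁹) / (1.9 × 10⁸)³ = 5.394 × 10⁻⁶
Enceladus: (1.1 × 10²⁰) / (2.4 × 10⁸)³ = 7.957 × 10⁻⁶
Ratio (larger/smaller) = 1.5

Enceladus, by a factor of ≈ 1.5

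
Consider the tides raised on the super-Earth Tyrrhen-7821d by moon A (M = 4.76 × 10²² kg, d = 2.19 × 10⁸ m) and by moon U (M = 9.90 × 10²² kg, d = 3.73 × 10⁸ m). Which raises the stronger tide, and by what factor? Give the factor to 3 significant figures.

Moon A, by a factor of ≈ 2.38

The tide-raising term goes as M/d³ (the gradient of a 1/d² field).
Moon A: (4.76 × 10²²) / (2.19 × 10⁸)³ = 4.532 × 10⁻³
Moon U: (9.90 × 10²²) / (3.73 × 10⁸)³ = 1.908 × 10⁻³
Ratio (larger/smaller) = 2.38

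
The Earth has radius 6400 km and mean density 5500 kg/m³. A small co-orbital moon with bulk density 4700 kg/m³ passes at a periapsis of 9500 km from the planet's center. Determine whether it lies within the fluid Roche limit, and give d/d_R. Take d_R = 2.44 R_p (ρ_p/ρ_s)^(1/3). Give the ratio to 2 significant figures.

d_R = 2.44 × (6400 km) × (5500/4700)^(1/3) = 16460 km
d/d_R = (9500) / (16460) = 0.58
Since d/d_R < 1, the body is inside the Roche limit.

inside; d/d_R ≈ 0.58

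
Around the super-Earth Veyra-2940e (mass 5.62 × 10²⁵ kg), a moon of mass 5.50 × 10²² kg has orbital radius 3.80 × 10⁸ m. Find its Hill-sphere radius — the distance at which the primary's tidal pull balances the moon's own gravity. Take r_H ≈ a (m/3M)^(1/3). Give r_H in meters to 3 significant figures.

r_H ≈ a (m/3M)^(1/3)
    = (3.80 × 10⁸) × (5.50 × 10²² / (3 × 5.62 × 10²⁵))^(1/3)
    = 2.62 × 10⁷ m

2.62 × 10⁷ m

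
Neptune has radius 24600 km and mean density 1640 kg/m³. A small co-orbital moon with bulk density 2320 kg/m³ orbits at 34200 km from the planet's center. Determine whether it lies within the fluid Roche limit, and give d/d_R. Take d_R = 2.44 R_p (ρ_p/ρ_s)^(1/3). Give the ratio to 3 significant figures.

inside; d/d_R ≈ 0.640

d_R = 2.44 × (24600 km) × (1640/2320)^(1/3) = 53470 km
d/d_R = (34200) / (53470) = 0.640
Since d/d_R < 1, the body is inside the Roche limit.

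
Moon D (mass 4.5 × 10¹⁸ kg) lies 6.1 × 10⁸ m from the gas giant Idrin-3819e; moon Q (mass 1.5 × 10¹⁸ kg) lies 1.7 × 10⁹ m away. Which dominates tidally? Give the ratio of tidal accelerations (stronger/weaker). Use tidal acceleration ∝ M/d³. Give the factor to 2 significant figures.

Moon D, by a factor of ≈ 65

Tidal acceleration ∝ M/d³, so compare M/d³ for each.
Moon D: (4.5 × 10¹⁸) / (6.1 × 10⁸)³ = 1.983 × 10⁻⁸
Moon Q: (1.5 × 10¹⁸) / (1.7 × 10⁹)³ = 3.053 × 10⁻¹⁰
Ratio (larger/smaller) = 65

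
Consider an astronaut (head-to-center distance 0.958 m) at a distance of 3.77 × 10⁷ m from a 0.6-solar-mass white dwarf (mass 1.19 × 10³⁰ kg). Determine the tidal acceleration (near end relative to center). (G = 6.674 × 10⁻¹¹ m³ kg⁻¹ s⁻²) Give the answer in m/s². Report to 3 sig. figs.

Δa = 2GMr/d³
   = 2 × (6.674 × 10⁻¹¹) × (1.19 × 10³⁰) × (0.958) / (3.77 × 10⁷)³
   = 2.84 × 10⁻³ m/s²

2.84 × 10⁻³ m/s²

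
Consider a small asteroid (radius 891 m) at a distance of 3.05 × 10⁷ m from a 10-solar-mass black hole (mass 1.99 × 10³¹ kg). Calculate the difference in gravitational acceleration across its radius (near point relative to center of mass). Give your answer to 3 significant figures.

Δg = 2GMr/d³
   = 2 × (6.674 × 10⁻¹¹) × (1.99 × 10³¹) × (891) / (3.05 × 10⁷)³
   = 8.34 × 10¹ m/s²

8.34 × 10¹ m/s²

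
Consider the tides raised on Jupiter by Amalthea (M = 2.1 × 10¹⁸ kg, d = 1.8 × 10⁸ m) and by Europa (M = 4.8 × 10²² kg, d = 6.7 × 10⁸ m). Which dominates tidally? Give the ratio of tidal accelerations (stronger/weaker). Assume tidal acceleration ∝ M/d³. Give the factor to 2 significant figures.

Europa, by a factor of ≈ 440

Tidal acceleration ∝ M/d³, so compare M/d³ for each.
Amalthea: (2.1 × 10¹⁸) / (1.8 × 10⁸)³ = 3.601 × 10⁻⁷
Europa: (4.8 × 10²²) / (6.7 × 10⁸)³ = 1.596 × 10⁻⁴
Ratio (larger/smaller) = 440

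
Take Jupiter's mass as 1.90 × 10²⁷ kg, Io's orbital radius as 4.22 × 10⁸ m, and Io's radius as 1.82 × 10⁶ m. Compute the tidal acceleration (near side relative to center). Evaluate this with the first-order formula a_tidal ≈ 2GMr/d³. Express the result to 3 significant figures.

6.14 × 10⁻³ m/s²

a_tidal = 2GMr/d³
        = 2 × (6.674 × 10⁻¹¹) × (1.90 × 10²⁷) × (1.82 × 10⁶) / (4.22 × 10⁸)³
        = 6.14 × 10⁻³ m/s²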